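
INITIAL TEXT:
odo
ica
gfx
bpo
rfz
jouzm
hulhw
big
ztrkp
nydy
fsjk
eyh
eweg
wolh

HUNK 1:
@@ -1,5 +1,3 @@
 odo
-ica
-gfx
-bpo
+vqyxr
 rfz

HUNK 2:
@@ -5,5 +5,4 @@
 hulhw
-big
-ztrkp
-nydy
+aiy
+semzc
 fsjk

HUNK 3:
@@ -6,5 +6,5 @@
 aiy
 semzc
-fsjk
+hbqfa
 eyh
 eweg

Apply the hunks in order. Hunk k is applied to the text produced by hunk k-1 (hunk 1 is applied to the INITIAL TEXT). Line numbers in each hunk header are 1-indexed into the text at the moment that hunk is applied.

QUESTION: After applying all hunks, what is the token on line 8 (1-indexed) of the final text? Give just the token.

Hunk 1: at line 1 remove [ica,gfx,bpo] add [vqyxr] -> 12 lines: odo vqyxr rfz jouzm hulhw big ztrkp nydy fsjk eyh eweg wolh
Hunk 2: at line 5 remove [big,ztrkp,nydy] add [aiy,semzc] -> 11 lines: odo vqyxr rfz jouzm hulhw aiy semzc fsjk eyh eweg wolh
Hunk 3: at line 6 remove [fsjk] add [hbqfa] -> 11 lines: odo vqyxr rfz jouzm hulhw aiy semzc hbqfa eyh eweg wolh
Final line 8: hbqfa

Answer: hbqfa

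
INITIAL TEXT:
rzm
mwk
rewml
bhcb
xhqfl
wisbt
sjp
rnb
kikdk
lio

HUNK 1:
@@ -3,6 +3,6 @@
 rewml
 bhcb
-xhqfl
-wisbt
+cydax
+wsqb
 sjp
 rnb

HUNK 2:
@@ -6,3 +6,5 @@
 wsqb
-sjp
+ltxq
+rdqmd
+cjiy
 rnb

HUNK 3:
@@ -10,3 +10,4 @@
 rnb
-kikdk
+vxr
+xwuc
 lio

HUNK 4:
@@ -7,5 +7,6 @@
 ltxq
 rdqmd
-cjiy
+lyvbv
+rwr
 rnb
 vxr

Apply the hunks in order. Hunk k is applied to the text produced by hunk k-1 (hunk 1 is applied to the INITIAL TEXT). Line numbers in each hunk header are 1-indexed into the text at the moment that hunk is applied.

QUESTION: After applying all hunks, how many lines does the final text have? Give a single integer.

Hunk 1: at line 3 remove [xhqfl,wisbt] add [cydax,wsqb] -> 10 lines: rzm mwk rewml bhcb cydax wsqb sjp rnb kikdk lio
Hunk 2: at line 6 remove [sjp] add [ltxq,rdqmd,cjiy] -> 12 lines: rzm mwk rewml bhcb cydax wsqb ltxq rdqmd cjiy rnb kikdk lio
Hunk 3: at line 10 remove [kikdk] add [vxr,xwuc] -> 13 lines: rzm mwk rewml bhcb cydax wsqb ltxq rdqmd cjiy rnb vxr xwuc lio
Hunk 4: at line 7 remove [cjiy] add [lyvbv,rwr] -> 14 lines: rzm mwk rewml bhcb cydax wsqb ltxq rdqmd lyvbv rwr rnb vxr xwuc lio
Final line count: 14

Answer: 14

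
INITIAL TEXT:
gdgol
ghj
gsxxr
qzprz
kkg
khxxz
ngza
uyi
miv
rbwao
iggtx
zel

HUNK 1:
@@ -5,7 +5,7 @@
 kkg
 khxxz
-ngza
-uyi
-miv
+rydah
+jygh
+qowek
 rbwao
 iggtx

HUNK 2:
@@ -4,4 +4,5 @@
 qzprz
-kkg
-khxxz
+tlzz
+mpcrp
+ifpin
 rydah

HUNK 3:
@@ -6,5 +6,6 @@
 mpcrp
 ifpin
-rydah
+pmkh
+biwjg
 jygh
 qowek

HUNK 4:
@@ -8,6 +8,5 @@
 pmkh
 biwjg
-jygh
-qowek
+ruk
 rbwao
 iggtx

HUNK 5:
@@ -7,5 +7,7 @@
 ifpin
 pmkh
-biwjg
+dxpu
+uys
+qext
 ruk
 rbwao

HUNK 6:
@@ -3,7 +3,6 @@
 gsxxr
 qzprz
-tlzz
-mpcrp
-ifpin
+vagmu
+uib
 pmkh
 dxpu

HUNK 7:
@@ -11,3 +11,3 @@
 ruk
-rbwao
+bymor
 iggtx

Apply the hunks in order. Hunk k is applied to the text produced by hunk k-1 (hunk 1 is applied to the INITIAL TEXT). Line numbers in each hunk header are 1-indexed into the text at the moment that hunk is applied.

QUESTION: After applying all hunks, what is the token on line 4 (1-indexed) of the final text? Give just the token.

Hunk 1: at line 5 remove [ngza,uyi,miv] add [rydah,jygh,qowek] -> 12 lines: gdgol ghj gsxxr qzprz kkg khxxz rydah jygh qowek rbwao iggtx zel
Hunk 2: at line 4 remove [kkg,khxxz] add [tlzz,mpcrp,ifpin] -> 13 lines: gdgol ghj gsxxr qzprz tlzz mpcrp ifpin rydah jygh qowek rbwao iggtx zel
Hunk 3: at line 6 remove [rydah] add [pmkh,biwjg] -> 14 lines: gdgol ghj gsxxr qzprz tlzz mpcrp ifpin pmkh biwjg jygh qowek rbwao iggtx zel
Hunk 4: at line 8 remove [jygh,qowek] add [ruk] -> 13 lines: gdgol ghj gsxxr qzprz tlzz mpcrp ifpin pmkh biwjg ruk rbwao iggtx zel
Hunk 5: at line 7 remove [biwjg] add [dxpu,uys,qext] -> 15 lines: gdgol ghj gsxxr qzprz tlzz mpcrp ifpin pmkh dxpu uys qext ruk rbwao iggtx zel
Hunk 6: at line 3 remove [tlzz,mpcrp,ifpin] add [vagmu,uib] -> 14 lines: gdgol ghj gsxxr qzprz vagmu uib pmkh dxpu uys qext ruk rbwao iggtx zel
Hunk 7: at line 11 remove [rbwao] add [bymor] -> 14 lines: gdgol ghj gsxxr qzprz vagmu uib pmkh dxpu uys qext ruk bymor iggtx zel
Final line 4: qzprz

Answer: qzprz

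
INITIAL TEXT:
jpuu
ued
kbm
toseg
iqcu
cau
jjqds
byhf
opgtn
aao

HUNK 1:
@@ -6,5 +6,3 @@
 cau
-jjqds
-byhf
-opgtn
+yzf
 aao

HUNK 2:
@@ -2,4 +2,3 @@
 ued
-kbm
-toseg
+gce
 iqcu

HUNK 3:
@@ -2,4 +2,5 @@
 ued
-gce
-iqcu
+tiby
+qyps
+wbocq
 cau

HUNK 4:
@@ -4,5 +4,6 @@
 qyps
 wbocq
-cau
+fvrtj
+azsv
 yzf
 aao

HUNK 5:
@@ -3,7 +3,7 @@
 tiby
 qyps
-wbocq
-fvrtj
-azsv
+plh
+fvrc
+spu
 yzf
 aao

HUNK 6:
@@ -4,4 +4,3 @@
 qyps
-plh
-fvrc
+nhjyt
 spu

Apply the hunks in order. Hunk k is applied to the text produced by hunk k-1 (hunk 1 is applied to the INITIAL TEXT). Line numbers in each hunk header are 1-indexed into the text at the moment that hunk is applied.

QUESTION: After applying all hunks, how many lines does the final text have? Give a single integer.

Hunk 1: at line 6 remove [jjqds,byhf,opgtn] add [yzf] -> 8 lines: jpuu ued kbm toseg iqcu cau yzf aao
Hunk 2: at line 2 remove [kbm,toseg] add [gce] -> 7 lines: jpuu ued gce iqcu cau yzf aao
Hunk 3: at line 2 remove [gce,iqcu] add [tiby,qyps,wbocq] -> 8 lines: jpuu ued tiby qyps wbocq cau yzf aao
Hunk 4: at line 4 remove [cau] add [fvrtj,azsv] -> 9 lines: jpuu ued tiby qyps wbocq fvrtj azsv yzf aao
Hunk 5: at line 3 remove [wbocq,fvrtj,azsv] add [plh,fvrc,spu] -> 9 lines: jpuu ued tiby qyps plh fvrc spu yzf aao
Hunk 6: at line 4 remove [plh,fvrc] add [nhjyt] -> 8 lines: jpuu ued tiby qyps nhjyt spu yzf aao
Final line count: 8

Answer: 8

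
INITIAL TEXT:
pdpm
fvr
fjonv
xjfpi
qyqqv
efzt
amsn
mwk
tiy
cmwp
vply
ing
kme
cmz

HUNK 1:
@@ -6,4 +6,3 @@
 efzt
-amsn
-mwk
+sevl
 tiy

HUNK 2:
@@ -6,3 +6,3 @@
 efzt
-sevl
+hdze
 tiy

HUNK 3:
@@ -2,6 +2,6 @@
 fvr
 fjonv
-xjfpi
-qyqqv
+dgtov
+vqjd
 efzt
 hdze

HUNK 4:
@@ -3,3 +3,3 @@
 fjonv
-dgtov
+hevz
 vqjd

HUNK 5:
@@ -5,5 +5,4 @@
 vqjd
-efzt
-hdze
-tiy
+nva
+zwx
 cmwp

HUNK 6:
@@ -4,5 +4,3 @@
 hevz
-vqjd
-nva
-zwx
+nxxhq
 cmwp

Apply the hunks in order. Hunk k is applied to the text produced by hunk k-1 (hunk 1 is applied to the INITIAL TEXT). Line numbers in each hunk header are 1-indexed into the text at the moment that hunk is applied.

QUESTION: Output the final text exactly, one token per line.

Answer: pdpm
fvr
fjonv
hevz
nxxhq
cmwp
vply
ing
kme
cmz

Derivation:
Hunk 1: at line 6 remove [amsn,mwk] add [sevl] -> 13 lines: pdpm fvr fjonv xjfpi qyqqv efzt sevl tiy cmwp vply ing kme cmz
Hunk 2: at line 6 remove [sevl] add [hdze] -> 13 lines: pdpm fvr fjonv xjfpi qyqqv efzt hdze tiy cmwp vply ing kme cmz
Hunk 3: at line 2 remove [xjfpi,qyqqv] add [dgtov,vqjd] -> 13 lines: pdpm fvr fjonv dgtov vqjd efzt hdze tiy cmwp vply ing kme cmz
Hunk 4: at line 3 remove [dgtov] add [hevz] -> 13 lines: pdpm fvr fjonv hevz vqjd efzt hdze tiy cmwp vply ing kme cmz
Hunk 5: at line 5 remove [efzt,hdze,tiy] add [nva,zwx] -> 12 lines: pdpm fvr fjonv hevz vqjd nva zwx cmwp vply ing kme cmz
Hunk 6: at line 4 remove [vqjd,nva,zwx] add [nxxhq] -> 10 lines: pdpm fvr fjonv hevz nxxhq cmwp vply ing kme cmz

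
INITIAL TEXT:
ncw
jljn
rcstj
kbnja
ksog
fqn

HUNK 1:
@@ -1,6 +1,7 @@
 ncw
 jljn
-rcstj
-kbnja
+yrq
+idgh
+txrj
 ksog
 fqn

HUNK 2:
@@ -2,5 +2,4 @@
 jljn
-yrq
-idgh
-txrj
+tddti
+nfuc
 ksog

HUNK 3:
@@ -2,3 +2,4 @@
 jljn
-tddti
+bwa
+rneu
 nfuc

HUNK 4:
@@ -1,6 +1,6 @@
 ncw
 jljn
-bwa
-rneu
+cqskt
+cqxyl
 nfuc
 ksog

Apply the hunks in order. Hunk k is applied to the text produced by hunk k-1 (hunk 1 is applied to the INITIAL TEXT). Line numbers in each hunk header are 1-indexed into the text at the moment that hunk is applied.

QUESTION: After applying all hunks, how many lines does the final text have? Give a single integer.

Answer: 7

Derivation:
Hunk 1: at line 1 remove [rcstj,kbnja] add [yrq,idgh,txrj] -> 7 lines: ncw jljn yrq idgh txrj ksog fqn
Hunk 2: at line 2 remove [yrq,idgh,txrj] add [tddti,nfuc] -> 6 lines: ncw jljn tddti nfuc ksog fqn
Hunk 3: at line 2 remove [tddti] add [bwa,rneu] -> 7 lines: ncw jljn bwa rneu nfuc ksog fqn
Hunk 4: at line 1 remove [bwa,rneu] add [cqskt,cqxyl] -> 7 lines: ncw jljn cqskt cqxyl nfuc ksog fqn
Final line count: 7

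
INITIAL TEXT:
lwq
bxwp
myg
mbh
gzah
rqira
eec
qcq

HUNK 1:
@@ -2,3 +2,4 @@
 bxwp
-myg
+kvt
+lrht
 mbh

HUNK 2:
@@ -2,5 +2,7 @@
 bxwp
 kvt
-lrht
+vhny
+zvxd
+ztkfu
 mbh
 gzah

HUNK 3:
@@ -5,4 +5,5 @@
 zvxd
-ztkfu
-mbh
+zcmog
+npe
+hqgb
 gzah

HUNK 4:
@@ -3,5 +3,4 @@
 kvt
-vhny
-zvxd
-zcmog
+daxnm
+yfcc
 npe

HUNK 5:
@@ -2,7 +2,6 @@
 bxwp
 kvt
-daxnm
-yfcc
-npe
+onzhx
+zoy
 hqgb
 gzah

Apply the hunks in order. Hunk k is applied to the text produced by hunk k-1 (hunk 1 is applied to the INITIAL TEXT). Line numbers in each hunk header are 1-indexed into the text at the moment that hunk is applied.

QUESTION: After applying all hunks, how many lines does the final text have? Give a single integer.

Answer: 10

Derivation:
Hunk 1: at line 2 remove [myg] add [kvt,lrht] -> 9 lines: lwq bxwp kvt lrht mbh gzah rqira eec qcq
Hunk 2: at line 2 remove [lrht] add [vhny,zvxd,ztkfu] -> 11 lines: lwq bxwp kvt vhny zvxd ztkfu mbh gzah rqira eec qcq
Hunk 3: at line 5 remove [ztkfu,mbh] add [zcmog,npe,hqgb] -> 12 lines: lwq bxwp kvt vhny zvxd zcmog npe hqgb gzah rqira eec qcq
Hunk 4: at line 3 remove [vhny,zvxd,zcmog] add [daxnm,yfcc] -> 11 lines: lwq bxwp kvt daxnm yfcc npe hqgb gzah rqira eec qcq
Hunk 5: at line 2 remove [daxnm,yfcc,npe] add [onzhx,zoy] -> 10 lines: lwq bxwp kvt onzhx zoy hqgb gzah rqira eec qcq
Final line count: 10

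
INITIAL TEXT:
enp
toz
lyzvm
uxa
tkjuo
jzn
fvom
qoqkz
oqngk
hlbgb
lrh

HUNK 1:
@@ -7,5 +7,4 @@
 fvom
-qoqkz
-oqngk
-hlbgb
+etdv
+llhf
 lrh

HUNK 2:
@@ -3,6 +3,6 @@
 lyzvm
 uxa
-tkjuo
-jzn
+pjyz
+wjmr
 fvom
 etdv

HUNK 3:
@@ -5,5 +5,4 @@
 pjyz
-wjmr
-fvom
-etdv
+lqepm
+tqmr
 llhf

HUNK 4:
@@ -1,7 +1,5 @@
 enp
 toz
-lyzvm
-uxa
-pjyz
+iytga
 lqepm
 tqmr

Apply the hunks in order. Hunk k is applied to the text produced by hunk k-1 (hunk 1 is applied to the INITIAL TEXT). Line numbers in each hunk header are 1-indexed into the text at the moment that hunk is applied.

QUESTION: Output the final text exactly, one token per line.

Answer: enp
toz
iytga
lqepm
tqmr
llhf
lrh

Derivation:
Hunk 1: at line 7 remove [qoqkz,oqngk,hlbgb] add [etdv,llhf] -> 10 lines: enp toz lyzvm uxa tkjuo jzn fvom etdv llhf lrh
Hunk 2: at line 3 remove [tkjuo,jzn] add [pjyz,wjmr] -> 10 lines: enp toz lyzvm uxa pjyz wjmr fvom etdv llhf lrh
Hunk 3: at line 5 remove [wjmr,fvom,etdv] add [lqepm,tqmr] -> 9 lines: enp toz lyzvm uxa pjyz lqepm tqmr llhf lrh
Hunk 4: at line 1 remove [lyzvm,uxa,pjyz] add [iytga] -> 7 lines: enp toz iytga lqepm tqmr llhf lrh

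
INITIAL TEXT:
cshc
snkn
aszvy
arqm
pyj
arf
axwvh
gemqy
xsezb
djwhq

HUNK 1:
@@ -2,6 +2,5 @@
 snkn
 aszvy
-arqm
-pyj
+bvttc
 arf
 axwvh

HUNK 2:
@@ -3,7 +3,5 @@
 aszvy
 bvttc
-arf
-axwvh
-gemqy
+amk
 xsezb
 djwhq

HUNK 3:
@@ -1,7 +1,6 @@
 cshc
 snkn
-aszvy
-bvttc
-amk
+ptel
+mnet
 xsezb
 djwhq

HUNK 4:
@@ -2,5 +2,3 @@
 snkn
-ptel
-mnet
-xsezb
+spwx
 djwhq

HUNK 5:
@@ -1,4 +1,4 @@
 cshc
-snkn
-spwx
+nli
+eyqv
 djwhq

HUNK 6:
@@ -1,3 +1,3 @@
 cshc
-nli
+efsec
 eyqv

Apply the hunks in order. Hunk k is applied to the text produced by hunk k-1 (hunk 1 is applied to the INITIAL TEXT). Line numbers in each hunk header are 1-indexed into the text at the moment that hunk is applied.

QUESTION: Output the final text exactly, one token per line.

Hunk 1: at line 2 remove [arqm,pyj] add [bvttc] -> 9 lines: cshc snkn aszvy bvttc arf axwvh gemqy xsezb djwhq
Hunk 2: at line 3 remove [arf,axwvh,gemqy] add [amk] -> 7 lines: cshc snkn aszvy bvttc amk xsezb djwhq
Hunk 3: at line 1 remove [aszvy,bvttc,amk] add [ptel,mnet] -> 6 lines: cshc snkn ptel mnet xsezb djwhq
Hunk 4: at line 2 remove [ptel,mnet,xsezb] add [spwx] -> 4 lines: cshc snkn spwx djwhq
Hunk 5: at line 1 remove [snkn,spwx] add [nli,eyqv] -> 4 lines: cshc nli eyqv djwhq
Hunk 6: at line 1 remove [nli] add [efsec] -> 4 lines: cshc efsec eyqv djwhq

Answer: cshc
efsec
eyqv
djwhq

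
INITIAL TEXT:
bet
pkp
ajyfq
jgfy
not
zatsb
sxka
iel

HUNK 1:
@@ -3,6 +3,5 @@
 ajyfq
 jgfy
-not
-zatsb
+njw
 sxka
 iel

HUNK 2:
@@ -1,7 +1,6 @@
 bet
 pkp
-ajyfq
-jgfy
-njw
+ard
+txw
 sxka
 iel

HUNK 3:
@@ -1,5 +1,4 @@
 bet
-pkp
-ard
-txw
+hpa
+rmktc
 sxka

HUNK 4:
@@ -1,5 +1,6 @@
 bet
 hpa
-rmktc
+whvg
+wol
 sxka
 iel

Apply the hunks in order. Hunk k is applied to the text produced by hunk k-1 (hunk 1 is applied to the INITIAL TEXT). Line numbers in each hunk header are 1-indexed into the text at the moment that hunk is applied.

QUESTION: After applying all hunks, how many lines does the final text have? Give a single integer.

Hunk 1: at line 3 remove [not,zatsb] add [njw] -> 7 lines: bet pkp ajyfq jgfy njw sxka iel
Hunk 2: at line 1 remove [ajyfq,jgfy,njw] add [ard,txw] -> 6 lines: bet pkp ard txw sxka iel
Hunk 3: at line 1 remove [pkp,ard,txw] add [hpa,rmktc] -> 5 lines: bet hpa rmktc sxka iel
Hunk 4: at line 1 remove [rmktc] add [whvg,wol] -> 6 lines: bet hpa whvg wol sxka iel
Final line count: 6

Answer: 6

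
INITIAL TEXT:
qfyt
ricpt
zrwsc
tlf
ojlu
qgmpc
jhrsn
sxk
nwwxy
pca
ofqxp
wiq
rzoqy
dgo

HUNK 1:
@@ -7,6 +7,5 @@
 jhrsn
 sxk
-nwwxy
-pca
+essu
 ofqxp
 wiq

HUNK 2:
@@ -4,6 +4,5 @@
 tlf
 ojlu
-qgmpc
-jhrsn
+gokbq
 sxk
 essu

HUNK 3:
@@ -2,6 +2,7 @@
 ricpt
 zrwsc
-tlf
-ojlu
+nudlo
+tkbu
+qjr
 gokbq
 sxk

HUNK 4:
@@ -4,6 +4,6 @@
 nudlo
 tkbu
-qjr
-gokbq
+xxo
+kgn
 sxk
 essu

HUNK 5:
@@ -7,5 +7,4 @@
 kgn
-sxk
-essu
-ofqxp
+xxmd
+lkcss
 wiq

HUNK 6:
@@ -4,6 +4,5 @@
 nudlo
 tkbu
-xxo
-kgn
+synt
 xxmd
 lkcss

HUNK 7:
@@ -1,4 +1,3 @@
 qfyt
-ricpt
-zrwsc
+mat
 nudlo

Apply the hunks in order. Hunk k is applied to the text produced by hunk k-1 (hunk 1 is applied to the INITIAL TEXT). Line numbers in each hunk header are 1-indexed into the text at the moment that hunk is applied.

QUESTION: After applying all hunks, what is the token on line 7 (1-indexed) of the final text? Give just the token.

Hunk 1: at line 7 remove [nwwxy,pca] add [essu] -> 13 lines: qfyt ricpt zrwsc tlf ojlu qgmpc jhrsn sxk essu ofqxp wiq rzoqy dgo
Hunk 2: at line 4 remove [qgmpc,jhrsn] add [gokbq] -> 12 lines: qfyt ricpt zrwsc tlf ojlu gokbq sxk essu ofqxp wiq rzoqy dgo
Hunk 3: at line 2 remove [tlf,ojlu] add [nudlo,tkbu,qjr] -> 13 lines: qfyt ricpt zrwsc nudlo tkbu qjr gokbq sxk essu ofqxp wiq rzoqy dgo
Hunk 4: at line 4 remove [qjr,gokbq] add [xxo,kgn] -> 13 lines: qfyt ricpt zrwsc nudlo tkbu xxo kgn sxk essu ofqxp wiq rzoqy dgo
Hunk 5: at line 7 remove [sxk,essu,ofqxp] add [xxmd,lkcss] -> 12 lines: qfyt ricpt zrwsc nudlo tkbu xxo kgn xxmd lkcss wiq rzoqy dgo
Hunk 6: at line 4 remove [xxo,kgn] add [synt] -> 11 lines: qfyt ricpt zrwsc nudlo tkbu synt xxmd lkcss wiq rzoqy dgo
Hunk 7: at line 1 remove [ricpt,zrwsc] add [mat] -> 10 lines: qfyt mat nudlo tkbu synt xxmd lkcss wiq rzoqy dgo
Final line 7: lkcss

Answer: lkcss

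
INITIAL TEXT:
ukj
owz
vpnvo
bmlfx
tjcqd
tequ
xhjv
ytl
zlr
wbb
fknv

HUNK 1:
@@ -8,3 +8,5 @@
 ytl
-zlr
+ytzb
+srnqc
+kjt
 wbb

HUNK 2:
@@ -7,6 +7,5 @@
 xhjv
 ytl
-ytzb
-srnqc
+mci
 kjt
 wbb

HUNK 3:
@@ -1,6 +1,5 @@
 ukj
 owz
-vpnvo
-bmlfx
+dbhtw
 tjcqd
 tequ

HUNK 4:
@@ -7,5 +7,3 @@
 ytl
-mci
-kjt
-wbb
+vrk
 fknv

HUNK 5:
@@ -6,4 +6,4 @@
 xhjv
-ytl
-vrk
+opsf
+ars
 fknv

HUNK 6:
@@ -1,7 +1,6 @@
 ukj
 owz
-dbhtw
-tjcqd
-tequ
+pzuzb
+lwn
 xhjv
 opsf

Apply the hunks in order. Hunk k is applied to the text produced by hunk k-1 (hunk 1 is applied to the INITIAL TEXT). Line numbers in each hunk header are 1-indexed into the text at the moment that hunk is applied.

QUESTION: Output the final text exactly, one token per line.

Hunk 1: at line 8 remove [zlr] add [ytzb,srnqc,kjt] -> 13 lines: ukj owz vpnvo bmlfx tjcqd tequ xhjv ytl ytzb srnqc kjt wbb fknv
Hunk 2: at line 7 remove [ytzb,srnqc] add [mci] -> 12 lines: ukj owz vpnvo bmlfx tjcqd tequ xhjv ytl mci kjt wbb fknv
Hunk 3: at line 1 remove [vpnvo,bmlfx] add [dbhtw] -> 11 lines: ukj owz dbhtw tjcqd tequ xhjv ytl mci kjt wbb fknv
Hunk 4: at line 7 remove [mci,kjt,wbb] add [vrk] -> 9 lines: ukj owz dbhtw tjcqd tequ xhjv ytl vrk fknv
Hunk 5: at line 6 remove [ytl,vrk] add [opsf,ars] -> 9 lines: ukj owz dbhtw tjcqd tequ xhjv opsf ars fknv
Hunk 6: at line 1 remove [dbhtw,tjcqd,tequ] add [pzuzb,lwn] -> 8 lines: ukj owz pzuzb lwn xhjv opsf ars fknv

Answer: ukj
owz
pzuzb
lwn
xhjv
opsf
ars
fknv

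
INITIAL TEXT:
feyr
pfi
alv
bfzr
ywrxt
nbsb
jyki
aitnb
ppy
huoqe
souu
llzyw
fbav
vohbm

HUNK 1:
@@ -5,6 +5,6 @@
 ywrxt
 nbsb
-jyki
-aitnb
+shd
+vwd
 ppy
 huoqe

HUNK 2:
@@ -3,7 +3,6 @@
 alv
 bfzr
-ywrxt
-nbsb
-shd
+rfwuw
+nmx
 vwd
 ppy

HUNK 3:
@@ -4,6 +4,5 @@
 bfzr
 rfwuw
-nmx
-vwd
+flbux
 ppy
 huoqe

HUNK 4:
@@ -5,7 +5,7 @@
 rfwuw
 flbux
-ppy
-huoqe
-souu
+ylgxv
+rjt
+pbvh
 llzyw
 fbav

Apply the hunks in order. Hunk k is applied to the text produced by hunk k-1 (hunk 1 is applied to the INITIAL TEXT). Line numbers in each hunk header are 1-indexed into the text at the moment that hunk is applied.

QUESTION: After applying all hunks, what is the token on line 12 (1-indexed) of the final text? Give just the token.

Answer: vohbm

Derivation:
Hunk 1: at line 5 remove [jyki,aitnb] add [shd,vwd] -> 14 lines: feyr pfi alv bfzr ywrxt nbsb shd vwd ppy huoqe souu llzyw fbav vohbm
Hunk 2: at line 3 remove [ywrxt,nbsb,shd] add [rfwuw,nmx] -> 13 lines: feyr pfi alv bfzr rfwuw nmx vwd ppy huoqe souu llzyw fbav vohbm
Hunk 3: at line 4 remove [nmx,vwd] add [flbux] -> 12 lines: feyr pfi alv bfzr rfwuw flbux ppy huoqe souu llzyw fbav vohbm
Hunk 4: at line 5 remove [ppy,huoqe,souu] add [ylgxv,rjt,pbvh] -> 12 lines: feyr pfi alv bfzr rfwuw flbux ylgxv rjt pbvh llzyw fbav vohbm
Final line 12: vohbm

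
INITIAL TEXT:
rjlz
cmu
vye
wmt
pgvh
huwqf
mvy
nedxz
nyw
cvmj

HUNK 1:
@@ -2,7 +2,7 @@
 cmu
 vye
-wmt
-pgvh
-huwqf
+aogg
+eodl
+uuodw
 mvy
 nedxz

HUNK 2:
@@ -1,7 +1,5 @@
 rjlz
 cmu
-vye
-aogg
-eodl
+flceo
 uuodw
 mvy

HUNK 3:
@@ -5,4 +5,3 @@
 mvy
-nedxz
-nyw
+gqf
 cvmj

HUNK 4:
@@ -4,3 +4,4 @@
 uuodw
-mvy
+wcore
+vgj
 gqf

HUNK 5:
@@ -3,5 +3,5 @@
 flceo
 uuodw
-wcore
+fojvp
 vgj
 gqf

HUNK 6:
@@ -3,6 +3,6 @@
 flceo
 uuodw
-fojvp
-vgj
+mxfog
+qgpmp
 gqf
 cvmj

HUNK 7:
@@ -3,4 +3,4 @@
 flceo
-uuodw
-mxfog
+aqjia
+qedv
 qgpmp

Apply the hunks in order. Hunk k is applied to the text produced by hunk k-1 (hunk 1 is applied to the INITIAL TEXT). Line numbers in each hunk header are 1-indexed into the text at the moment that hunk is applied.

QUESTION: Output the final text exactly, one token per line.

Hunk 1: at line 2 remove [wmt,pgvh,huwqf] add [aogg,eodl,uuodw] -> 10 lines: rjlz cmu vye aogg eodl uuodw mvy nedxz nyw cvmj
Hunk 2: at line 1 remove [vye,aogg,eodl] add [flceo] -> 8 lines: rjlz cmu flceo uuodw mvy nedxz nyw cvmj
Hunk 3: at line 5 remove [nedxz,nyw] add [gqf] -> 7 lines: rjlz cmu flceo uuodw mvy gqf cvmj
Hunk 4: at line 4 remove [mvy] add [wcore,vgj] -> 8 lines: rjlz cmu flceo uuodw wcore vgj gqf cvmj
Hunk 5: at line 3 remove [wcore] add [fojvp] -> 8 lines: rjlz cmu flceo uuodw fojvp vgj gqf cvmj
Hunk 6: at line 3 remove [fojvp,vgj] add [mxfog,qgpmp] -> 8 lines: rjlz cmu flceo uuodw mxfog qgpmp gqf cvmj
Hunk 7: at line 3 remove [uuodw,mxfog] add [aqjia,qedv] -> 8 lines: rjlz cmu flceo aqjia qedv qgpmp gqf cvmj

Answer: rjlz
cmu
flceo
aqjia
qedv
qgpmp
gqf
cvmj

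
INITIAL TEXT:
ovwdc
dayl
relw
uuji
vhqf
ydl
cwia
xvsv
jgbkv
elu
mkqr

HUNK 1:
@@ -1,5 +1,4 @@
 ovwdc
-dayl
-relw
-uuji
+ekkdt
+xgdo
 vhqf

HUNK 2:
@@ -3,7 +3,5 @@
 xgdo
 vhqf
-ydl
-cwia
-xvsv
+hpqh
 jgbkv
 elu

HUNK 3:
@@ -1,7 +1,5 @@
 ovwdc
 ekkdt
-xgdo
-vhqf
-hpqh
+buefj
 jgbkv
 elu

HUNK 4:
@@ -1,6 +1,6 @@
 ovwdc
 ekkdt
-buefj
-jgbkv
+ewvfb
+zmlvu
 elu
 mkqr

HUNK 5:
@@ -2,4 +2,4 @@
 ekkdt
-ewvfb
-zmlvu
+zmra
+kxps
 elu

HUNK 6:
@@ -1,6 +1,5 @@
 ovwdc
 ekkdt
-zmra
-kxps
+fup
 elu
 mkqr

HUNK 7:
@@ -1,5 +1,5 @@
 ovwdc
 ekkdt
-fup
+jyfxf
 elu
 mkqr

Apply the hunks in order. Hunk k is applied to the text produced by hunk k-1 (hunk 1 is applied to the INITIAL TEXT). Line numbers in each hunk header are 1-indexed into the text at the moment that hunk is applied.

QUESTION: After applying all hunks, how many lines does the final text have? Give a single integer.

Hunk 1: at line 1 remove [dayl,relw,uuji] add [ekkdt,xgdo] -> 10 lines: ovwdc ekkdt xgdo vhqf ydl cwia xvsv jgbkv elu mkqr
Hunk 2: at line 3 remove [ydl,cwia,xvsv] add [hpqh] -> 8 lines: ovwdc ekkdt xgdo vhqf hpqh jgbkv elu mkqr
Hunk 3: at line 1 remove [xgdo,vhqf,hpqh] add [buefj] -> 6 lines: ovwdc ekkdt buefj jgbkv elu mkqr
Hunk 4: at line 1 remove [buefj,jgbkv] add [ewvfb,zmlvu] -> 6 lines: ovwdc ekkdt ewvfb zmlvu elu mkqr
Hunk 5: at line 2 remove [ewvfb,zmlvu] add [zmra,kxps] -> 6 lines: ovwdc ekkdt zmra kxps elu mkqr
Hunk 6: at line 1 remove [zmra,kxps] add [fup] -> 5 lines: ovwdc ekkdt fup elu mkqr
Hunk 7: at line 1 remove [fup] add [jyfxf] -> 5 lines: ovwdc ekkdt jyfxf elu mkqr
Final line count: 5

Answer: 5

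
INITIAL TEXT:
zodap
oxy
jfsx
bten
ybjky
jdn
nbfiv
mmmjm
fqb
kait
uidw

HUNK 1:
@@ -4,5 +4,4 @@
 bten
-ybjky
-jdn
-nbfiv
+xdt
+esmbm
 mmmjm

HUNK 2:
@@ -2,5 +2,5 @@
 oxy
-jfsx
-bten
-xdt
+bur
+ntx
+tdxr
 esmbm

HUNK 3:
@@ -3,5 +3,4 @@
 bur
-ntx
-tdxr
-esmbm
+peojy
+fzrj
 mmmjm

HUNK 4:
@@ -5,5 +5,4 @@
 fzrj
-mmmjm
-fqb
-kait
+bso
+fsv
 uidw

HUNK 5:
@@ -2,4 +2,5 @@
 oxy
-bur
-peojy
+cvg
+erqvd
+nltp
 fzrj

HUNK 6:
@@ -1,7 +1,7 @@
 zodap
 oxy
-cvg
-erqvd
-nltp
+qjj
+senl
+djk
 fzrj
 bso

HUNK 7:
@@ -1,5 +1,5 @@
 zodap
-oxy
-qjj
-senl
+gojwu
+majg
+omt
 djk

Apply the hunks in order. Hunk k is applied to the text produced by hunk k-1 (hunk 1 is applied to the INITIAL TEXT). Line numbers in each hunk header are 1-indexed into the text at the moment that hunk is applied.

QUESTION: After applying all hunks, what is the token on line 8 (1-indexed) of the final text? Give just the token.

Hunk 1: at line 4 remove [ybjky,jdn,nbfiv] add [xdt,esmbm] -> 10 lines: zodap oxy jfsx bten xdt esmbm mmmjm fqb kait uidw
Hunk 2: at line 2 remove [jfsx,bten,xdt] add [bur,ntx,tdxr] -> 10 lines: zodap oxy bur ntx tdxr esmbm mmmjm fqb kait uidw
Hunk 3: at line 3 remove [ntx,tdxr,esmbm] add [peojy,fzrj] -> 9 lines: zodap oxy bur peojy fzrj mmmjm fqb kait uidw
Hunk 4: at line 5 remove [mmmjm,fqb,kait] add [bso,fsv] -> 8 lines: zodap oxy bur peojy fzrj bso fsv uidw
Hunk 5: at line 2 remove [bur,peojy] add [cvg,erqvd,nltp] -> 9 lines: zodap oxy cvg erqvd nltp fzrj bso fsv uidw
Hunk 6: at line 1 remove [cvg,erqvd,nltp] add [qjj,senl,djk] -> 9 lines: zodap oxy qjj senl djk fzrj bso fsv uidw
Hunk 7: at line 1 remove [oxy,qjj,senl] add [gojwu,majg,omt] -> 9 lines: zodap gojwu majg omt djk fzrj bso fsv uidw
Final line 8: fsv

Answer: fsv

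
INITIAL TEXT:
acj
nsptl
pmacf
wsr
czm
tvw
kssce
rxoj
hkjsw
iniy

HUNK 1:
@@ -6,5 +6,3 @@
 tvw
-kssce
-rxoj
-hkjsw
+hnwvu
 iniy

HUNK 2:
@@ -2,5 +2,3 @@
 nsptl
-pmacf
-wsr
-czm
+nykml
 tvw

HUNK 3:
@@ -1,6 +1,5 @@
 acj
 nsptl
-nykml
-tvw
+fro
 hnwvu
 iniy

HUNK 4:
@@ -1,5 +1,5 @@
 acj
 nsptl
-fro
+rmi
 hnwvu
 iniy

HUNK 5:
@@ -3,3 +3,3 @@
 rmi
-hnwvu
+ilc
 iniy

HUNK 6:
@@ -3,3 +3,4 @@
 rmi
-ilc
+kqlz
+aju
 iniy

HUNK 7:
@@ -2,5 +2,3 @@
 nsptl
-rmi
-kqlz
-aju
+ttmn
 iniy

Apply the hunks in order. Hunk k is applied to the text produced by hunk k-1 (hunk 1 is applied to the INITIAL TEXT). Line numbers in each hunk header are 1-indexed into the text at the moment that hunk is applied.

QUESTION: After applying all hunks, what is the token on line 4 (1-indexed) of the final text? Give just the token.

Hunk 1: at line 6 remove [kssce,rxoj,hkjsw] add [hnwvu] -> 8 lines: acj nsptl pmacf wsr czm tvw hnwvu iniy
Hunk 2: at line 2 remove [pmacf,wsr,czm] add [nykml] -> 6 lines: acj nsptl nykml tvw hnwvu iniy
Hunk 3: at line 1 remove [nykml,tvw] add [fro] -> 5 lines: acj nsptl fro hnwvu iniy
Hunk 4: at line 1 remove [fro] add [rmi] -> 5 lines: acj nsptl rmi hnwvu iniy
Hunk 5: at line 3 remove [hnwvu] add [ilc] -> 5 lines: acj nsptl rmi ilc iniy
Hunk 6: at line 3 remove [ilc] add [kqlz,aju] -> 6 lines: acj nsptl rmi kqlz aju iniy
Hunk 7: at line 2 remove [rmi,kqlz,aju] add [ttmn] -> 4 lines: acj nsptl ttmn iniy
Final line 4: iniy

Answer: iniy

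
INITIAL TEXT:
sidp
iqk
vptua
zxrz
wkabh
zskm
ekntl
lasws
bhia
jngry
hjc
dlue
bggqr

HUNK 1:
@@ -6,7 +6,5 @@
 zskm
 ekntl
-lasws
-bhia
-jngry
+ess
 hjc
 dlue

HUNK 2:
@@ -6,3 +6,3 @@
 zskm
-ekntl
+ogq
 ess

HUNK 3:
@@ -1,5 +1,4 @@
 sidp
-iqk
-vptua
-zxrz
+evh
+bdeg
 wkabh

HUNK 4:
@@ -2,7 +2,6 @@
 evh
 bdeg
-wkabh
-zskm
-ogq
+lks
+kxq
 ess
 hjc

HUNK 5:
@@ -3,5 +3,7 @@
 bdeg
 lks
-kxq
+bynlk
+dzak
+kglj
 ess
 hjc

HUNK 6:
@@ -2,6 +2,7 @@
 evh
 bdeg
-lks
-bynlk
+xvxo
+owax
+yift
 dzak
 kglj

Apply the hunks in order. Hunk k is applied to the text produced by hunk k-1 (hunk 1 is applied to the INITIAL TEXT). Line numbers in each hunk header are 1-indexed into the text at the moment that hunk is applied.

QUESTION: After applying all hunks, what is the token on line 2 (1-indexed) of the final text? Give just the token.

Hunk 1: at line 6 remove [lasws,bhia,jngry] add [ess] -> 11 lines: sidp iqk vptua zxrz wkabh zskm ekntl ess hjc dlue bggqr
Hunk 2: at line 6 remove [ekntl] add [ogq] -> 11 lines: sidp iqk vptua zxrz wkabh zskm ogq ess hjc dlue bggqr
Hunk 3: at line 1 remove [iqk,vptua,zxrz] add [evh,bdeg] -> 10 lines: sidp evh bdeg wkabh zskm ogq ess hjc dlue bggqr
Hunk 4: at line 2 remove [wkabh,zskm,ogq] add [lks,kxq] -> 9 lines: sidp evh bdeg lks kxq ess hjc dlue bggqr
Hunk 5: at line 3 remove [kxq] add [bynlk,dzak,kglj] -> 11 lines: sidp evh bdeg lks bynlk dzak kglj ess hjc dlue bggqr
Hunk 6: at line 2 remove [lks,bynlk] add [xvxo,owax,yift] -> 12 lines: sidp evh bdeg xvxo owax yift dzak kglj ess hjc dlue bggqr
Final line 2: evh

Answer: evh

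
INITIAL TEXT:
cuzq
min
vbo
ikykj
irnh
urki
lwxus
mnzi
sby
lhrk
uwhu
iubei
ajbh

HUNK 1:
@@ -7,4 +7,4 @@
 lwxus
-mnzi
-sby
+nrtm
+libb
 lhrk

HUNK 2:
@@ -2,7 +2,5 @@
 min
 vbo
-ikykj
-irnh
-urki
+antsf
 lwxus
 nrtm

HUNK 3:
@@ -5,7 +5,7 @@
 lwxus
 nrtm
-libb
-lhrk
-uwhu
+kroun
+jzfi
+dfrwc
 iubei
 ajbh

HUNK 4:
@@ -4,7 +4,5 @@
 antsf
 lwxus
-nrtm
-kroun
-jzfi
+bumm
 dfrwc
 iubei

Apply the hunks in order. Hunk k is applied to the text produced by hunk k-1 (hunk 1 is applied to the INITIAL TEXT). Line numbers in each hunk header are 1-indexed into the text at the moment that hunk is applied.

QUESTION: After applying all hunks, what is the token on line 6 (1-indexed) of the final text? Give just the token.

Answer: bumm

Derivation:
Hunk 1: at line 7 remove [mnzi,sby] add [nrtm,libb] -> 13 lines: cuzq min vbo ikykj irnh urki lwxus nrtm libb lhrk uwhu iubei ajbh
Hunk 2: at line 2 remove [ikykj,irnh,urki] add [antsf] -> 11 lines: cuzq min vbo antsf lwxus nrtm libb lhrk uwhu iubei ajbh
Hunk 3: at line 5 remove [libb,lhrk,uwhu] add [kroun,jzfi,dfrwc] -> 11 lines: cuzq min vbo antsf lwxus nrtm kroun jzfi dfrwc iubei ajbh
Hunk 4: at line 4 remove [nrtm,kroun,jzfi] add [bumm] -> 9 lines: cuzq min vbo antsf lwxus bumm dfrwc iubei ajbh
Final line 6: bumm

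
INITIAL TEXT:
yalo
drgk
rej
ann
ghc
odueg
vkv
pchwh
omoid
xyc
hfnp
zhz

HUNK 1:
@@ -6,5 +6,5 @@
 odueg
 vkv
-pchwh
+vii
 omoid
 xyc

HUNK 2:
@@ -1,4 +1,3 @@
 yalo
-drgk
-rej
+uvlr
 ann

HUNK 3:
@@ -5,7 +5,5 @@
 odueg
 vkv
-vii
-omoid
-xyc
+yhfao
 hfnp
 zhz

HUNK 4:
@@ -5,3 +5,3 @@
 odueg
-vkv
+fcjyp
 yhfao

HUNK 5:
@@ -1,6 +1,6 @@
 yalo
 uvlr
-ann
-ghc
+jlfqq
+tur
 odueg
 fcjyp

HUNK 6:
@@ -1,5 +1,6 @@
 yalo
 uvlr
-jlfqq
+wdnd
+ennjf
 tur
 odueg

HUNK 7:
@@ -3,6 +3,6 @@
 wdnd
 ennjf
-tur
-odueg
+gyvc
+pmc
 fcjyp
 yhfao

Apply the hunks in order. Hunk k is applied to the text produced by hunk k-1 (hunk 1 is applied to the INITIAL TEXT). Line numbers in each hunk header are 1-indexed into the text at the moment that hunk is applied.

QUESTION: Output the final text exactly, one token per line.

Hunk 1: at line 6 remove [pchwh] add [vii] -> 12 lines: yalo drgk rej ann ghc odueg vkv vii omoid xyc hfnp zhz
Hunk 2: at line 1 remove [drgk,rej] add [uvlr] -> 11 lines: yalo uvlr ann ghc odueg vkv vii omoid xyc hfnp zhz
Hunk 3: at line 5 remove [vii,omoid,xyc] add [yhfao] -> 9 lines: yalo uvlr ann ghc odueg vkv yhfao hfnp zhz
Hunk 4: at line 5 remove [vkv] add [fcjyp] -> 9 lines: yalo uvlr ann ghc odueg fcjyp yhfao hfnp zhz
Hunk 5: at line 1 remove [ann,ghc] add [jlfqq,tur] -> 9 lines: yalo uvlr jlfqq tur odueg fcjyp yhfao hfnp zhz
Hunk 6: at line 1 remove [jlfqq] add [wdnd,ennjf] -> 10 lines: yalo uvlr wdnd ennjf tur odueg fcjyp yhfao hfnp zhz
Hunk 7: at line 3 remove [tur,odueg] add [gyvc,pmc] -> 10 lines: yalo uvlr wdnd ennjf gyvc pmc fcjyp yhfao hfnp zhz

Answer: yalo
uvlr
wdnd
ennjf
gyvc
pmc
fcjyp
yhfao
hfnp
zhz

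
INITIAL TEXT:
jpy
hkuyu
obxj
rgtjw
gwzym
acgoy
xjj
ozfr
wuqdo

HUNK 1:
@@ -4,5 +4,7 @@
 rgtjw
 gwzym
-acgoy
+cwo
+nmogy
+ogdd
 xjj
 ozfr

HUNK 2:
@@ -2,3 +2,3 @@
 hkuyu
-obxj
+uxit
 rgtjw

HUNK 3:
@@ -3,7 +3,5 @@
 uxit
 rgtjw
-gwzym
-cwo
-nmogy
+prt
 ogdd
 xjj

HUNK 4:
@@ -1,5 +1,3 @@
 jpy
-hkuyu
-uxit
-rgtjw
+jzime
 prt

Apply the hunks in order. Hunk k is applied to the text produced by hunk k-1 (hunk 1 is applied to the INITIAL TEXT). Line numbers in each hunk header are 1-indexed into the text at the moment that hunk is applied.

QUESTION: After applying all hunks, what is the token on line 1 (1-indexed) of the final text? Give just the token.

Answer: jpy

Derivation:
Hunk 1: at line 4 remove [acgoy] add [cwo,nmogy,ogdd] -> 11 lines: jpy hkuyu obxj rgtjw gwzym cwo nmogy ogdd xjj ozfr wuqdo
Hunk 2: at line 2 remove [obxj] add [uxit] -> 11 lines: jpy hkuyu uxit rgtjw gwzym cwo nmogy ogdd xjj ozfr wuqdo
Hunk 3: at line 3 remove [gwzym,cwo,nmogy] add [prt] -> 9 lines: jpy hkuyu uxit rgtjw prt ogdd xjj ozfr wuqdo
Hunk 4: at line 1 remove [hkuyu,uxit,rgtjw] add [jzime] -> 7 lines: jpy jzime prt ogdd xjj ozfr wuqdo
Final line 1: jpy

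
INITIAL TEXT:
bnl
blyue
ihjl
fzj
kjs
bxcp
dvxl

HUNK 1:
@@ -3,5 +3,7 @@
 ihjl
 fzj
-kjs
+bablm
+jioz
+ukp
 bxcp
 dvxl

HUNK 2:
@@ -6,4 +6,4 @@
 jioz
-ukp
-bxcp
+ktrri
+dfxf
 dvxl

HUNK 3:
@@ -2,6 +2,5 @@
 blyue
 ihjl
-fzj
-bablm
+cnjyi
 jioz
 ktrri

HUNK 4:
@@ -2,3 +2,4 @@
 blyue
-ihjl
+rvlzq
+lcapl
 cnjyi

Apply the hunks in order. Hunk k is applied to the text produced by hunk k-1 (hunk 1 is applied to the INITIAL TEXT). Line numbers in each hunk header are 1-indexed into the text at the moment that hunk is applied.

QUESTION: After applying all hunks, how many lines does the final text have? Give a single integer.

Answer: 9

Derivation:
Hunk 1: at line 3 remove [kjs] add [bablm,jioz,ukp] -> 9 lines: bnl blyue ihjl fzj bablm jioz ukp bxcp dvxl
Hunk 2: at line 6 remove [ukp,bxcp] add [ktrri,dfxf] -> 9 lines: bnl blyue ihjl fzj bablm jioz ktrri dfxf dvxl
Hunk 3: at line 2 remove [fzj,bablm] add [cnjyi] -> 8 lines: bnl blyue ihjl cnjyi jioz ktrri dfxf dvxl
Hunk 4: at line 2 remove [ihjl] add [rvlzq,lcapl] -> 9 lines: bnl blyue rvlzq lcapl cnjyi jioz ktrri dfxf dvxl
Final line count: 9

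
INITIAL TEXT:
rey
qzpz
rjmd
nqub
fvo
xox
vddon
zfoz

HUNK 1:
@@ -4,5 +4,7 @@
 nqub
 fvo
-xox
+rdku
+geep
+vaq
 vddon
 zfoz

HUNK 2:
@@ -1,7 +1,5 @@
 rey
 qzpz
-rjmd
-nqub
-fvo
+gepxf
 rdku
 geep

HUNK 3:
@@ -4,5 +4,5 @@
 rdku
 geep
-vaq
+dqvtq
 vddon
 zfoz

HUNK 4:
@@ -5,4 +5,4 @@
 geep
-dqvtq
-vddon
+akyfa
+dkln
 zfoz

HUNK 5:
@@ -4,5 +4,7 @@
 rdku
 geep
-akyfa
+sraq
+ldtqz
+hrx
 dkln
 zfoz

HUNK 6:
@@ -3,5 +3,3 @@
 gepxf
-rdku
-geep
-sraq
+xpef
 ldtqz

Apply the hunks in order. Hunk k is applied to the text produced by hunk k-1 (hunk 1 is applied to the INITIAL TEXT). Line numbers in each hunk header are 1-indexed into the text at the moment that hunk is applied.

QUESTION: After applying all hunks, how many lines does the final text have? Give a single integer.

Hunk 1: at line 4 remove [xox] add [rdku,geep,vaq] -> 10 lines: rey qzpz rjmd nqub fvo rdku geep vaq vddon zfoz
Hunk 2: at line 1 remove [rjmd,nqub,fvo] add [gepxf] -> 8 lines: rey qzpz gepxf rdku geep vaq vddon zfoz
Hunk 3: at line 4 remove [vaq] add [dqvtq] -> 8 lines: rey qzpz gepxf rdku geep dqvtq vddon zfoz
Hunk 4: at line 5 remove [dqvtq,vddon] add [akyfa,dkln] -> 8 lines: rey qzpz gepxf rdku geep akyfa dkln zfoz
Hunk 5: at line 4 remove [akyfa] add [sraq,ldtqz,hrx] -> 10 lines: rey qzpz gepxf rdku geep sraq ldtqz hrx dkln zfoz
Hunk 6: at line 3 remove [rdku,geep,sraq] add [xpef] -> 8 lines: rey qzpz gepxf xpef ldtqz hrx dkln zfoz
Final line count: 8

Answer: 8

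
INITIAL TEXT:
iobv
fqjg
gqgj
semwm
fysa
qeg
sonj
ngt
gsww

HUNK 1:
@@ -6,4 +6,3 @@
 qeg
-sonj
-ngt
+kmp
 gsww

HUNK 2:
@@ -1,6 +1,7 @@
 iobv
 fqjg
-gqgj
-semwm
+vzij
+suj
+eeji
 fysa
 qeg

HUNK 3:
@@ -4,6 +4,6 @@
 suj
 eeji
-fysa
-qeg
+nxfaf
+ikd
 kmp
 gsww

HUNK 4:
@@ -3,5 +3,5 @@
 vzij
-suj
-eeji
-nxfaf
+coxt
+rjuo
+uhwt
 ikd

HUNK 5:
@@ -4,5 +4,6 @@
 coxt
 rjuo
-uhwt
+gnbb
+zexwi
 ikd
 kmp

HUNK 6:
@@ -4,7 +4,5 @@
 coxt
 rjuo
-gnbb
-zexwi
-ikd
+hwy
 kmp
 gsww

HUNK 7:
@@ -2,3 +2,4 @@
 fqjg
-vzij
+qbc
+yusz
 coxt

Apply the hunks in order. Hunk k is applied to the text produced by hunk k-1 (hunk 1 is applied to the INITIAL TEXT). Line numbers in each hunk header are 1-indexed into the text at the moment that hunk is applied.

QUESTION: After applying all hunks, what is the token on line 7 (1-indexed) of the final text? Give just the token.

Hunk 1: at line 6 remove [sonj,ngt] add [kmp] -> 8 lines: iobv fqjg gqgj semwm fysa qeg kmp gsww
Hunk 2: at line 1 remove [gqgj,semwm] add [vzij,suj,eeji] -> 9 lines: iobv fqjg vzij suj eeji fysa qeg kmp gsww
Hunk 3: at line 4 remove [fysa,qeg] add [nxfaf,ikd] -> 9 lines: iobv fqjg vzij suj eeji nxfaf ikd kmp gsww
Hunk 4: at line 3 remove [suj,eeji,nxfaf] add [coxt,rjuo,uhwt] -> 9 lines: iobv fqjg vzij coxt rjuo uhwt ikd kmp gsww
Hunk 5: at line 4 remove [uhwt] add [gnbb,zexwi] -> 10 lines: iobv fqjg vzij coxt rjuo gnbb zexwi ikd kmp gsww
Hunk 6: at line 4 remove [gnbb,zexwi,ikd] add [hwy] -> 8 lines: iobv fqjg vzij coxt rjuo hwy kmp gsww
Hunk 7: at line 2 remove [vzij] add [qbc,yusz] -> 9 lines: iobv fqjg qbc yusz coxt rjuo hwy kmp gsww
Final line 7: hwy

Answer: hwy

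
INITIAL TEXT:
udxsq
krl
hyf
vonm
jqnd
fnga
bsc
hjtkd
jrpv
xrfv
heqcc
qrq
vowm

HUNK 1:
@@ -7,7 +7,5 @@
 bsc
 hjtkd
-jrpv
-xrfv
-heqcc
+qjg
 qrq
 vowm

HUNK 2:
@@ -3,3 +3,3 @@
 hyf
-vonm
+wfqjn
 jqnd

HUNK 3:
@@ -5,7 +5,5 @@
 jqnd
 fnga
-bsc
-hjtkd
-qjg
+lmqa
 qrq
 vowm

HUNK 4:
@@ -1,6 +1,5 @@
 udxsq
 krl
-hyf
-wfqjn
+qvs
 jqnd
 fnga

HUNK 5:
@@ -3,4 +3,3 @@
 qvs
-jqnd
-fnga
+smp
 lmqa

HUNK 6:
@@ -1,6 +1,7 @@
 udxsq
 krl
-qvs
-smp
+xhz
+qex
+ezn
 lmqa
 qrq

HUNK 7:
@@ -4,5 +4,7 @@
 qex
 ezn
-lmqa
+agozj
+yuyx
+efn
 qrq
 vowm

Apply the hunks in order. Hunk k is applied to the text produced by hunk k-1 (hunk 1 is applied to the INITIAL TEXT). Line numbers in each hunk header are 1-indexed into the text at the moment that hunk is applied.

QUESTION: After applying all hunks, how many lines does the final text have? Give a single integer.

Answer: 10

Derivation:
Hunk 1: at line 7 remove [jrpv,xrfv,heqcc] add [qjg] -> 11 lines: udxsq krl hyf vonm jqnd fnga bsc hjtkd qjg qrq vowm
Hunk 2: at line 3 remove [vonm] add [wfqjn] -> 11 lines: udxsq krl hyf wfqjn jqnd fnga bsc hjtkd qjg qrq vowm
Hunk 3: at line 5 remove [bsc,hjtkd,qjg] add [lmqa] -> 9 lines: udxsq krl hyf wfqjn jqnd fnga lmqa qrq vowm
Hunk 4: at line 1 remove [hyf,wfqjn] add [qvs] -> 8 lines: udxsq krl qvs jqnd fnga lmqa qrq vowm
Hunk 5: at line 3 remove [jqnd,fnga] add [smp] -> 7 lines: udxsq krl qvs smp lmqa qrq vowm
Hunk 6: at line 1 remove [qvs,smp] add [xhz,qex,ezn] -> 8 lines: udxsq krl xhz qex ezn lmqa qrq vowm
Hunk 7: at line 4 remove [lmqa] add [agozj,yuyx,efn] -> 10 lines: udxsq krl xhz qex ezn agozj yuyx efn qrq vowm
Final line count: 10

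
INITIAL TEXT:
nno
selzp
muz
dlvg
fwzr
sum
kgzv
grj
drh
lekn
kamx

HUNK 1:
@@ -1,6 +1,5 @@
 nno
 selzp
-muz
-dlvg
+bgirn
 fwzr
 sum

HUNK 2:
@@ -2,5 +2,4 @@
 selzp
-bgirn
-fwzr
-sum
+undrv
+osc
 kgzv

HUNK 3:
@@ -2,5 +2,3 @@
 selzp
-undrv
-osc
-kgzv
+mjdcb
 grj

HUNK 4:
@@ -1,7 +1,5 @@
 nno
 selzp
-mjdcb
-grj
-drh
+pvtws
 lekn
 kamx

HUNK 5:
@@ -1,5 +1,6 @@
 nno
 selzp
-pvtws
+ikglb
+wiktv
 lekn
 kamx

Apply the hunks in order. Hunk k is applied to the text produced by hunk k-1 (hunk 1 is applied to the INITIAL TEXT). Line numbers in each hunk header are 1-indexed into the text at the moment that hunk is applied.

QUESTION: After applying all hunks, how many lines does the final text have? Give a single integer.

Answer: 6

Derivation:
Hunk 1: at line 1 remove [muz,dlvg] add [bgirn] -> 10 lines: nno selzp bgirn fwzr sum kgzv grj drh lekn kamx
Hunk 2: at line 2 remove [bgirn,fwzr,sum] add [undrv,osc] -> 9 lines: nno selzp undrv osc kgzv grj drh lekn kamx
Hunk 3: at line 2 remove [undrv,osc,kgzv] add [mjdcb] -> 7 lines: nno selzp mjdcb grj drh lekn kamx
Hunk 4: at line 1 remove [mjdcb,grj,drh] add [pvtws] -> 5 lines: nno selzp pvtws lekn kamx
Hunk 5: at line 1 remove [pvtws] add [ikglb,wiktv] -> 6 lines: nno selzp ikglb wiktv lekn kamx
Final line count: 6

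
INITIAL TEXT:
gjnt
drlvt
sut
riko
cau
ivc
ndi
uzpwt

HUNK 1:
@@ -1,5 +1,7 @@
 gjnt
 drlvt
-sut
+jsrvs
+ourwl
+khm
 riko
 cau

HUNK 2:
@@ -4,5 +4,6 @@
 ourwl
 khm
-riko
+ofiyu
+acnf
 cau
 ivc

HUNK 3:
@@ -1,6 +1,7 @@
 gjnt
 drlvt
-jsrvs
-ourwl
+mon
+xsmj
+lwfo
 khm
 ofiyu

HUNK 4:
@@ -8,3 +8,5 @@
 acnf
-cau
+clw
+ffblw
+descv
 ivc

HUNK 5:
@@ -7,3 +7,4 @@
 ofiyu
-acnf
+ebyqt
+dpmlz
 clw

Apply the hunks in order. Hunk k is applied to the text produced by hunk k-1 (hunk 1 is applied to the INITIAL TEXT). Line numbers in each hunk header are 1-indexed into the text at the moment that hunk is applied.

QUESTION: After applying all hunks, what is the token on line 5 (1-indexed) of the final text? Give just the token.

Hunk 1: at line 1 remove [sut] add [jsrvs,ourwl,khm] -> 10 lines: gjnt drlvt jsrvs ourwl khm riko cau ivc ndi uzpwt
Hunk 2: at line 4 remove [riko] add [ofiyu,acnf] -> 11 lines: gjnt drlvt jsrvs ourwl khm ofiyu acnf cau ivc ndi uzpwt
Hunk 3: at line 1 remove [jsrvs,ourwl] add [mon,xsmj,lwfo] -> 12 lines: gjnt drlvt mon xsmj lwfo khm ofiyu acnf cau ivc ndi uzpwt
Hunk 4: at line 8 remove [cau] add [clw,ffblw,descv] -> 14 lines: gjnt drlvt mon xsmj lwfo khm ofiyu acnf clw ffblw descv ivc ndi uzpwt
Hunk 5: at line 7 remove [acnf] add [ebyqt,dpmlz] -> 15 lines: gjnt drlvt mon xsmj lwfo khm ofiyu ebyqt dpmlz clw ffblw descv ivc ndi uzpwt
Final line 5: lwfo

Answer: lwfo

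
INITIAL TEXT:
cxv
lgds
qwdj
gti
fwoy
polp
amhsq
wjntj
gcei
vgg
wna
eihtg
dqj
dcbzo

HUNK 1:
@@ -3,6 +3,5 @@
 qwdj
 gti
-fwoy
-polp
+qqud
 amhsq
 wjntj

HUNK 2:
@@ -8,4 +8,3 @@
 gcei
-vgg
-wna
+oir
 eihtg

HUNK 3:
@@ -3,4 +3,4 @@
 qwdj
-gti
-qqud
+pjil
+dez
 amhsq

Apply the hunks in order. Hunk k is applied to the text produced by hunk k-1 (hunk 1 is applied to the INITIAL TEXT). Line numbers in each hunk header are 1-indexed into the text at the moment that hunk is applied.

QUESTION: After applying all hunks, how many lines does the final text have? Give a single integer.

Hunk 1: at line 3 remove [fwoy,polp] add [qqud] -> 13 lines: cxv lgds qwdj gti qqud amhsq wjntj gcei vgg wna eihtg dqj dcbzo
Hunk 2: at line 8 remove [vgg,wna] add [oir] -> 12 lines: cxv lgds qwdj gti qqud amhsq wjntj gcei oir eihtg dqj dcbzo
Hunk 3: at line 3 remove [gti,qqud] add [pjil,dez] -> 12 lines: cxv lgds qwdj pjil dez amhsq wjntj gcei oir eihtg dqj dcbzo
Final line count: 12

Answer: 12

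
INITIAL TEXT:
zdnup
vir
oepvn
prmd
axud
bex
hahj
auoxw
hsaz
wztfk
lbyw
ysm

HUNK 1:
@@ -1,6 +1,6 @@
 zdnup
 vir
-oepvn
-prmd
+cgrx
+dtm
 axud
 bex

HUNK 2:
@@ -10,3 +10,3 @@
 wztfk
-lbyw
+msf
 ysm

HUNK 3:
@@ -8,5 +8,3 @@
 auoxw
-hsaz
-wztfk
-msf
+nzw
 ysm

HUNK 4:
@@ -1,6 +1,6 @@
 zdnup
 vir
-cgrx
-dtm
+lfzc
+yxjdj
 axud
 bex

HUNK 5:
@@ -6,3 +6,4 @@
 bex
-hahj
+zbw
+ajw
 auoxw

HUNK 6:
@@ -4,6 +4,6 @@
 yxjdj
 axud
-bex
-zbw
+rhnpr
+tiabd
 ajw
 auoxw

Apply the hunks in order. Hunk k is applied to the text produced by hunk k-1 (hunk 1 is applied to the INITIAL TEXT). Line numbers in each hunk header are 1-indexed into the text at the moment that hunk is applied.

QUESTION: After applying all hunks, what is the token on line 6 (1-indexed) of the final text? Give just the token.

Answer: rhnpr

Derivation:
Hunk 1: at line 1 remove [oepvn,prmd] add [cgrx,dtm] -> 12 lines: zdnup vir cgrx dtm axud bex hahj auoxw hsaz wztfk lbyw ysm
Hunk 2: at line 10 remove [lbyw] add [msf] -> 12 lines: zdnup vir cgrx dtm axud bex hahj auoxw hsaz wztfk msf ysm
Hunk 3: at line 8 remove [hsaz,wztfk,msf] add [nzw] -> 10 lines: zdnup vir cgrx dtm axud bex hahj auoxw nzw ysm
Hunk 4: at line 1 remove [cgrx,dtm] add [lfzc,yxjdj] -> 10 lines: zdnup vir lfzc yxjdj axud bex hahj auoxw nzw ysm
Hunk 5: at line 6 remove [hahj] add [zbw,ajw] -> 11 lines: zdnup vir lfzc yxjdj axud bex zbw ajw auoxw nzw ysm
Hunk 6: at line 4 remove [bex,zbw] add [rhnpr,tiabd] -> 11 lines: zdnup vir lfzc yxjdj axud rhnpr tiabd ajw auoxw nzw ysm
Final line 6: rhnpr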